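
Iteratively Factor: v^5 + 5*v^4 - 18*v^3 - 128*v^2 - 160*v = (v - 5)*(v^4 + 10*v^3 + 32*v^2 + 32*v) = (v - 5)*(v + 2)*(v^3 + 8*v^2 + 16*v) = v*(v - 5)*(v + 2)*(v^2 + 8*v + 16) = v*(v - 5)*(v + 2)*(v + 4)*(v + 4)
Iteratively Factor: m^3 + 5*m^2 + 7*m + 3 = (m + 3)*(m^2 + 2*m + 1) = (m + 1)*(m + 3)*(m + 1)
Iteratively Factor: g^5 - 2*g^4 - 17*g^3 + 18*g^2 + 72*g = (g)*(g^4 - 2*g^3 - 17*g^2 + 18*g + 72) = g*(g - 4)*(g^3 + 2*g^2 - 9*g - 18) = g*(g - 4)*(g - 3)*(g^2 + 5*g + 6) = g*(g - 4)*(g - 3)*(g + 3)*(g + 2)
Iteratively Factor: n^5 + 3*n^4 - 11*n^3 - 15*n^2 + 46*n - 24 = (n - 1)*(n^4 + 4*n^3 - 7*n^2 - 22*n + 24) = (n - 1)^2*(n^3 + 5*n^2 - 2*n - 24) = (n - 1)^2*(n + 3)*(n^2 + 2*n - 8) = (n - 1)^2*(n + 3)*(n + 4)*(n - 2)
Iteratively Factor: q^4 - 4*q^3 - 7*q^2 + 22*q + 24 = (q - 3)*(q^3 - q^2 - 10*q - 8) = (q - 3)*(q + 2)*(q^2 - 3*q - 4) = (q - 4)*(q - 3)*(q + 2)*(q + 1)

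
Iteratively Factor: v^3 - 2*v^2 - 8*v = (v + 2)*(v^2 - 4*v) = v*(v + 2)*(v - 4)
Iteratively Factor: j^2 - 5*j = (j - 5)*(j)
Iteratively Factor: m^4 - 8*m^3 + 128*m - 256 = (m - 4)*(m^3 - 4*m^2 - 16*m + 64) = (m - 4)^2*(m^2 - 16) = (m - 4)^3*(m + 4)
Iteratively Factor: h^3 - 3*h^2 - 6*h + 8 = (h + 2)*(h^2 - 5*h + 4) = (h - 1)*(h + 2)*(h - 4)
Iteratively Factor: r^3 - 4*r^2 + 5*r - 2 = (r - 1)*(r^2 - 3*r + 2) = (r - 2)*(r - 1)*(r - 1)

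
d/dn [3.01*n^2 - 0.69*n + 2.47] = 6.02*n - 0.69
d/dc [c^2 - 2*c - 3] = 2*c - 2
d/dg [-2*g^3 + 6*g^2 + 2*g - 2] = -6*g^2 + 12*g + 2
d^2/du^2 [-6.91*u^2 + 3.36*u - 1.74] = -13.8200000000000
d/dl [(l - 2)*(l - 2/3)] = 2*l - 8/3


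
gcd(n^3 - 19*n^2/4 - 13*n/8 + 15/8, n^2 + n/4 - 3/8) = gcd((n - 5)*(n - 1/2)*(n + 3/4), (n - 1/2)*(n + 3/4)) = n^2 + n/4 - 3/8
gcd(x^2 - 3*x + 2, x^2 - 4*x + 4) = x - 2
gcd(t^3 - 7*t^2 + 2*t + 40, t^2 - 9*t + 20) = t^2 - 9*t + 20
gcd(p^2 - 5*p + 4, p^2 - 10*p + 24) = p - 4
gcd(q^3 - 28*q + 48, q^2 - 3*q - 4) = q - 4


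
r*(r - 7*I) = r^2 - 7*I*r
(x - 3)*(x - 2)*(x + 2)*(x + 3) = x^4 - 13*x^2 + 36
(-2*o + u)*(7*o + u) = -14*o^2 + 5*o*u + u^2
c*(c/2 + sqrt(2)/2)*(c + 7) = c^3/2 + sqrt(2)*c^2/2 + 7*c^2/2 + 7*sqrt(2)*c/2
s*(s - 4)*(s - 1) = s^3 - 5*s^2 + 4*s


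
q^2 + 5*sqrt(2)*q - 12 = (q - sqrt(2))*(q + 6*sqrt(2))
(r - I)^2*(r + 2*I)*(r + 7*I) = r^4 + 7*I*r^3 + 3*r^2 + 19*I*r + 14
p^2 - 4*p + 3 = (p - 3)*(p - 1)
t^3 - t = t*(t - 1)*(t + 1)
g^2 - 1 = (g - 1)*(g + 1)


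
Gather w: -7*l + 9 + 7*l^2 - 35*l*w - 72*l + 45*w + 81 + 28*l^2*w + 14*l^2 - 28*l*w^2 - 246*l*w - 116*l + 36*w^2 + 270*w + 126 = 21*l^2 - 195*l + w^2*(36 - 28*l) + w*(28*l^2 - 281*l + 315) + 216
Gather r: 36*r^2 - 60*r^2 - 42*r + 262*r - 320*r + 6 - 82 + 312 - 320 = -24*r^2 - 100*r - 84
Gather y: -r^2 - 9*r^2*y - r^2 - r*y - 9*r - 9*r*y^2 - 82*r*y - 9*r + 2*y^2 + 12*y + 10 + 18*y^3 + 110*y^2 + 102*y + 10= -2*r^2 - 18*r + 18*y^3 + y^2*(112 - 9*r) + y*(-9*r^2 - 83*r + 114) + 20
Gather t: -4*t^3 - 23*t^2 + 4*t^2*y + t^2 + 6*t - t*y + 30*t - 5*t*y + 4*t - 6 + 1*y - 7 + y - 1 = -4*t^3 + t^2*(4*y - 22) + t*(40 - 6*y) + 2*y - 14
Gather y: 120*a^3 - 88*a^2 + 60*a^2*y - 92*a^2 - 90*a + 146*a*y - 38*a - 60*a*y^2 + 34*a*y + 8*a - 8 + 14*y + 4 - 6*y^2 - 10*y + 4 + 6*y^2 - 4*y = 120*a^3 - 180*a^2 - 60*a*y^2 - 120*a + y*(60*a^2 + 180*a)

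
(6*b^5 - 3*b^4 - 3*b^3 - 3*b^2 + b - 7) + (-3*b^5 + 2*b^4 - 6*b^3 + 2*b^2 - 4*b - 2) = 3*b^5 - b^4 - 9*b^3 - b^2 - 3*b - 9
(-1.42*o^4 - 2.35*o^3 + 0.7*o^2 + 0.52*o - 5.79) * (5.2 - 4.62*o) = 6.5604*o^5 + 3.473*o^4 - 15.454*o^3 + 1.2376*o^2 + 29.4538*o - 30.108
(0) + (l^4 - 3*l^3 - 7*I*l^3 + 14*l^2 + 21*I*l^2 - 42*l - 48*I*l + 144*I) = l^4 - 3*l^3 - 7*I*l^3 + 14*l^2 + 21*I*l^2 - 42*l - 48*I*l + 144*I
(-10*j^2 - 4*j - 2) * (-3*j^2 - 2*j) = 30*j^4 + 32*j^3 + 14*j^2 + 4*j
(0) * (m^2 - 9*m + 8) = 0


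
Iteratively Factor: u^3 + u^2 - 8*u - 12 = (u + 2)*(u^2 - u - 6) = (u - 3)*(u + 2)*(u + 2)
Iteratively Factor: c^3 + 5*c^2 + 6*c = (c + 2)*(c^2 + 3*c) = (c + 2)*(c + 3)*(c)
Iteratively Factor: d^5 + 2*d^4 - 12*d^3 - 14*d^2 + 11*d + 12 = (d - 3)*(d^4 + 5*d^3 + 3*d^2 - 5*d - 4) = (d - 3)*(d + 1)*(d^3 + 4*d^2 - d - 4) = (d - 3)*(d - 1)*(d + 1)*(d^2 + 5*d + 4) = (d - 3)*(d - 1)*(d + 1)^2*(d + 4)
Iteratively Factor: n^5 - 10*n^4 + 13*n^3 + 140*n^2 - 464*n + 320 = (n - 4)*(n^4 - 6*n^3 - 11*n^2 + 96*n - 80) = (n - 4)*(n + 4)*(n^3 - 10*n^2 + 29*n - 20) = (n - 4)^2*(n + 4)*(n^2 - 6*n + 5) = (n - 4)^2*(n - 1)*(n + 4)*(n - 5)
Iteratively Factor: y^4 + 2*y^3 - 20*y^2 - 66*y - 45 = (y + 1)*(y^3 + y^2 - 21*y - 45) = (y + 1)*(y + 3)*(y^2 - 2*y - 15) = (y + 1)*(y + 3)^2*(y - 5)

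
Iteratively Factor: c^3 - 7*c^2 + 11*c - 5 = (c - 5)*(c^2 - 2*c + 1) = (c - 5)*(c - 1)*(c - 1)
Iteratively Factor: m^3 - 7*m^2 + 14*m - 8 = (m - 4)*(m^2 - 3*m + 2) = (m - 4)*(m - 1)*(m - 2)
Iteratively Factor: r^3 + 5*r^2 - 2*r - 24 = (r - 2)*(r^2 + 7*r + 12) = (r - 2)*(r + 4)*(r + 3)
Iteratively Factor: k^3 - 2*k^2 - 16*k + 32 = (k - 2)*(k^2 - 16) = (k - 2)*(k + 4)*(k - 4)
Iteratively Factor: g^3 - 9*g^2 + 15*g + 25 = (g - 5)*(g^2 - 4*g - 5) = (g - 5)*(g + 1)*(g - 5)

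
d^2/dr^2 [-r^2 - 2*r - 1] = -2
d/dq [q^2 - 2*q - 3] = 2*q - 2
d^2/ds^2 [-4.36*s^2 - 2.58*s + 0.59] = -8.72000000000000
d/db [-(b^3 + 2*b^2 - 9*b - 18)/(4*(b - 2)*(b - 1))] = (-b^4 + 6*b^3 - 9*b^2 - 44*b + 72)/(4*(b^4 - 6*b^3 + 13*b^2 - 12*b + 4))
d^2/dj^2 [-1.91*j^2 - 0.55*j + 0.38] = -3.82000000000000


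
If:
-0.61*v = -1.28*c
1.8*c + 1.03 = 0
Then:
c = -0.57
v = -1.20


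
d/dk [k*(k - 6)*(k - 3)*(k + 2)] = 4*k^3 - 21*k^2 + 36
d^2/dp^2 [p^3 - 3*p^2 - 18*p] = 6*p - 6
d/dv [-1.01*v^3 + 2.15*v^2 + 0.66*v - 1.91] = -3.03*v^2 + 4.3*v + 0.66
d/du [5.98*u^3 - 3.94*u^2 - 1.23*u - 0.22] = 17.94*u^2 - 7.88*u - 1.23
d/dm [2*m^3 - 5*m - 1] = 6*m^2 - 5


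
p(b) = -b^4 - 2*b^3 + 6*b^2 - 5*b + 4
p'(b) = -4*b^3 - 6*b^2 + 12*b - 5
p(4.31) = -411.29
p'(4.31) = -384.99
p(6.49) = -2096.55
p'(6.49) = -1273.28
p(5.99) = -1527.89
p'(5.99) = -1008.09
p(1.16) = 1.34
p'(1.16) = -5.40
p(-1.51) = 26.92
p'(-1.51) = -23.03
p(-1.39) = 24.18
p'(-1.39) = -22.53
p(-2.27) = 43.11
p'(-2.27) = -16.37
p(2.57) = -46.79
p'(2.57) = -81.69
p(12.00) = -23384.00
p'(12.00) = -7637.00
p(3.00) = -92.00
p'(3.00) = -131.00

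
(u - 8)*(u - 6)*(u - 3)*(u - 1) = u^4 - 18*u^3 + 107*u^2 - 234*u + 144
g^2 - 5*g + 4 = (g - 4)*(g - 1)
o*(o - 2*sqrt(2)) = o^2 - 2*sqrt(2)*o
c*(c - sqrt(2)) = c^2 - sqrt(2)*c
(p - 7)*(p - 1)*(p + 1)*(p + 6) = p^4 - p^3 - 43*p^2 + p + 42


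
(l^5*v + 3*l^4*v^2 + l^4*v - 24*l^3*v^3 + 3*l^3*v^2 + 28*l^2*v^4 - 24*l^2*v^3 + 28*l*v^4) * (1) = l^5*v + 3*l^4*v^2 + l^4*v - 24*l^3*v^3 + 3*l^3*v^2 + 28*l^2*v^4 - 24*l^2*v^3 + 28*l*v^4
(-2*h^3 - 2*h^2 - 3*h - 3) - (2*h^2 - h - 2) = -2*h^3 - 4*h^2 - 2*h - 1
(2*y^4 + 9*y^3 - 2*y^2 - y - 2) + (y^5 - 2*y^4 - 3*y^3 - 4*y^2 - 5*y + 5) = y^5 + 6*y^3 - 6*y^2 - 6*y + 3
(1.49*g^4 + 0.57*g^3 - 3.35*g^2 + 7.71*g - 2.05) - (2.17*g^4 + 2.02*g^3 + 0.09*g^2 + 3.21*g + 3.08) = -0.68*g^4 - 1.45*g^3 - 3.44*g^2 + 4.5*g - 5.13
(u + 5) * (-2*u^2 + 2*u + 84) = -2*u^3 - 8*u^2 + 94*u + 420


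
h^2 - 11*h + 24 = (h - 8)*(h - 3)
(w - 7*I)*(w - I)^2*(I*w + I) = I*w^4 + 9*w^3 + I*w^3 + 9*w^2 - 15*I*w^2 - 7*w - 15*I*w - 7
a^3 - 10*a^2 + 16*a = a*(a - 8)*(a - 2)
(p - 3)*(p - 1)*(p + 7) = p^3 + 3*p^2 - 25*p + 21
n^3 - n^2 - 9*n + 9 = (n - 3)*(n - 1)*(n + 3)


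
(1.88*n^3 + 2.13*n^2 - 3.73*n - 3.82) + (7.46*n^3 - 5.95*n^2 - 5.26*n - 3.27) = 9.34*n^3 - 3.82*n^2 - 8.99*n - 7.09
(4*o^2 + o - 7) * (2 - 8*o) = -32*o^3 + 58*o - 14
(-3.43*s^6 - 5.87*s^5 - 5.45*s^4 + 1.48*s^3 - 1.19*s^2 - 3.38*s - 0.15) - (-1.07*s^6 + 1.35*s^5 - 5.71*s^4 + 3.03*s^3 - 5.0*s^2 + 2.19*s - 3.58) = -2.36*s^6 - 7.22*s^5 + 0.26*s^4 - 1.55*s^3 + 3.81*s^2 - 5.57*s + 3.43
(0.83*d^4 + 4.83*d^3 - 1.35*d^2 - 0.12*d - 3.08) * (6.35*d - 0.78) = 5.2705*d^5 + 30.0231*d^4 - 12.3399*d^3 + 0.291*d^2 - 19.4644*d + 2.4024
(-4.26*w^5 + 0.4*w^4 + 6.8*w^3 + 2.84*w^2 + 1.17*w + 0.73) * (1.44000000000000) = -6.1344*w^5 + 0.576*w^4 + 9.792*w^3 + 4.0896*w^2 + 1.6848*w + 1.0512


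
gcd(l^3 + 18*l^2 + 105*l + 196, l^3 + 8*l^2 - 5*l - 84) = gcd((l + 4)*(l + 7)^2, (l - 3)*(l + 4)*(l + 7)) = l^2 + 11*l + 28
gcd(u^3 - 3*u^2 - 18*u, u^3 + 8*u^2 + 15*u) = u^2 + 3*u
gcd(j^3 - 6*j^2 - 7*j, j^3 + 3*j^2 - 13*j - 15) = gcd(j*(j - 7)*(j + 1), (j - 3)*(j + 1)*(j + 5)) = j + 1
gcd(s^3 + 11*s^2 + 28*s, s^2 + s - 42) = s + 7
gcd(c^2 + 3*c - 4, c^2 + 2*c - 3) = c - 1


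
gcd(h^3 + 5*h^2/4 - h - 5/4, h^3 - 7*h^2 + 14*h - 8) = h - 1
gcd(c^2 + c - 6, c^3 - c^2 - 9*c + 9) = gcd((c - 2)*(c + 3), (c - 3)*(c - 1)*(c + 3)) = c + 3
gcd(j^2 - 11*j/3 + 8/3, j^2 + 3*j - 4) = j - 1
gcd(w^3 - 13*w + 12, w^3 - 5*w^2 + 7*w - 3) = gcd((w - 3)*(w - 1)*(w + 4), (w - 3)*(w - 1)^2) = w^2 - 4*w + 3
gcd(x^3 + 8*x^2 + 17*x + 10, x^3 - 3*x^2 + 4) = x + 1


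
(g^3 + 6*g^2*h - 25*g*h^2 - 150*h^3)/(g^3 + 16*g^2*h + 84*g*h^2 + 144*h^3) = (g^2 - 25*h^2)/(g^2 + 10*g*h + 24*h^2)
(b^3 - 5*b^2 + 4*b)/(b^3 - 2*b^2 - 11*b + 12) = b/(b + 3)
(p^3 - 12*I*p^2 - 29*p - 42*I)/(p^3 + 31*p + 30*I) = (p - 7*I)/(p + 5*I)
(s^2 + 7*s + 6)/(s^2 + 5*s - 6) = (s + 1)/(s - 1)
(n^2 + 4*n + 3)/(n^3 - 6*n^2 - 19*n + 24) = (n + 1)/(n^2 - 9*n + 8)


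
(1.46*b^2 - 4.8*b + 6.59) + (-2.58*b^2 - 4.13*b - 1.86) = -1.12*b^2 - 8.93*b + 4.73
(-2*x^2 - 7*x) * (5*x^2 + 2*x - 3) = -10*x^4 - 39*x^3 - 8*x^2 + 21*x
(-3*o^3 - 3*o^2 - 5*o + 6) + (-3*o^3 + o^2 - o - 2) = -6*o^3 - 2*o^2 - 6*o + 4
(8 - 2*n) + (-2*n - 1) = 7 - 4*n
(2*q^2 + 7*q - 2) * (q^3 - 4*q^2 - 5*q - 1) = 2*q^5 - q^4 - 40*q^3 - 29*q^2 + 3*q + 2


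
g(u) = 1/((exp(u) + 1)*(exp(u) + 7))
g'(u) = -exp(u)/((exp(u) + 1)*(exp(u) + 7)^2) - exp(u)/((exp(u) + 1)^2*(exp(u) + 7))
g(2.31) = 0.01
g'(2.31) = -0.01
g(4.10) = 0.00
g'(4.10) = -0.00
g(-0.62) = 0.09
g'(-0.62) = -0.04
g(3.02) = 0.00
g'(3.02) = -0.00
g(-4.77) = 0.14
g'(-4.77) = -0.00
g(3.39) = 0.00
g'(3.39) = -0.00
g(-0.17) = 0.07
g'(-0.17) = -0.04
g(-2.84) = 0.13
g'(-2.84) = -0.01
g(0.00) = 0.06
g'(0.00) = -0.04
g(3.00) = 0.00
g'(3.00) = 0.00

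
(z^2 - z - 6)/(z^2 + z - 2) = (z - 3)/(z - 1)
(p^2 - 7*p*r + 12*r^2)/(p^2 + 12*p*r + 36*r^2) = (p^2 - 7*p*r + 12*r^2)/(p^2 + 12*p*r + 36*r^2)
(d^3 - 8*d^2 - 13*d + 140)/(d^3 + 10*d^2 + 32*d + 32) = (d^2 - 12*d + 35)/(d^2 + 6*d + 8)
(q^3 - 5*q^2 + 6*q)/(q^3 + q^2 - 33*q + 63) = q*(q - 2)/(q^2 + 4*q - 21)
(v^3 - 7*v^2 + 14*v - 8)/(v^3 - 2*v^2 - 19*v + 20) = (v^2 - 6*v + 8)/(v^2 - v - 20)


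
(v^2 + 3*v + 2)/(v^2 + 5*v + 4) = (v + 2)/(v + 4)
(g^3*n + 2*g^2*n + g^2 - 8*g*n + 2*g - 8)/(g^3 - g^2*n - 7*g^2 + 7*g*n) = (g^3*n + 2*g^2*n + g^2 - 8*g*n + 2*g - 8)/(g*(g^2 - g*n - 7*g + 7*n))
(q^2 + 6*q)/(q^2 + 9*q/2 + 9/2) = 2*q*(q + 6)/(2*q^2 + 9*q + 9)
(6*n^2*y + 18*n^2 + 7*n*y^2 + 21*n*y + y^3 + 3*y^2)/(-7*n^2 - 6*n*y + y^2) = (6*n*y + 18*n + y^2 + 3*y)/(-7*n + y)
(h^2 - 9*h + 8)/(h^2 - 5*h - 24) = (h - 1)/(h + 3)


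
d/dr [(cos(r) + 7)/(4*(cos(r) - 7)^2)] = (cos(r) + 21)*sin(r)/(4*(cos(r) - 7)^3)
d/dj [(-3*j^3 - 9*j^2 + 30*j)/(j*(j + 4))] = 3*(-j^2 - 8*j - 22)/(j^2 + 8*j + 16)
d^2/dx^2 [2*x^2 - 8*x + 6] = 4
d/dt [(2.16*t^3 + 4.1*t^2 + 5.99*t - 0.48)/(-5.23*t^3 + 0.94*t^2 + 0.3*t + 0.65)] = (23.4734*t^4 + 63.9514*t^3 - 7.7198*t^2 + 6.2324*t + 4.0375)/(27.3529*t^6 - 9.8324*t^5 - 2.2544*t^4 - 6.235*t^3 + 1.312*t^2 + 0.39*t + 0.4225)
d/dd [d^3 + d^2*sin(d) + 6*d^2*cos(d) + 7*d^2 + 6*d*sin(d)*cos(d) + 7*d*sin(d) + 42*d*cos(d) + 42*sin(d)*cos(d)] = -6*d^2*sin(d) + d^2*cos(d) + 3*d^2 - 40*d*sin(d) + 19*d*cos(d) + 6*d*cos(2*d) + 14*d + 7*sin(d) + 3*sin(2*d) + 42*cos(d) + 42*cos(2*d)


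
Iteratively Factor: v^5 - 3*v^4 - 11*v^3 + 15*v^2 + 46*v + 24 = (v + 2)*(v^4 - 5*v^3 - v^2 + 17*v + 12) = (v - 4)*(v + 2)*(v^3 - v^2 - 5*v - 3) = (v - 4)*(v + 1)*(v + 2)*(v^2 - 2*v - 3) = (v - 4)*(v + 1)^2*(v + 2)*(v - 3)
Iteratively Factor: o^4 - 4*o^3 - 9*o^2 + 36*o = (o - 3)*(o^3 - o^2 - 12*o) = (o - 4)*(o - 3)*(o^2 + 3*o) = o*(o - 4)*(o - 3)*(o + 3)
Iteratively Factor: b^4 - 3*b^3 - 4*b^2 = (b + 1)*(b^3 - 4*b^2) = b*(b + 1)*(b^2 - 4*b) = b*(b - 4)*(b + 1)*(b)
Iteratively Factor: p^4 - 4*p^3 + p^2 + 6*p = (p)*(p^3 - 4*p^2 + p + 6) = p*(p - 2)*(p^2 - 2*p - 3) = p*(p - 3)*(p - 2)*(p + 1)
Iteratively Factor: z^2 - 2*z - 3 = (z + 1)*(z - 3)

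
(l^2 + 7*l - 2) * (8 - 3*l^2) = -3*l^4 - 21*l^3 + 14*l^2 + 56*l - 16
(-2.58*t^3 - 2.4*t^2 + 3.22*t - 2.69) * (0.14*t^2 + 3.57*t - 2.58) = -0.3612*t^5 - 9.5466*t^4 - 1.4608*t^3 + 17.3108*t^2 - 17.9109*t + 6.9402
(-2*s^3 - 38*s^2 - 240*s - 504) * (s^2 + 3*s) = -2*s^5 - 44*s^4 - 354*s^3 - 1224*s^2 - 1512*s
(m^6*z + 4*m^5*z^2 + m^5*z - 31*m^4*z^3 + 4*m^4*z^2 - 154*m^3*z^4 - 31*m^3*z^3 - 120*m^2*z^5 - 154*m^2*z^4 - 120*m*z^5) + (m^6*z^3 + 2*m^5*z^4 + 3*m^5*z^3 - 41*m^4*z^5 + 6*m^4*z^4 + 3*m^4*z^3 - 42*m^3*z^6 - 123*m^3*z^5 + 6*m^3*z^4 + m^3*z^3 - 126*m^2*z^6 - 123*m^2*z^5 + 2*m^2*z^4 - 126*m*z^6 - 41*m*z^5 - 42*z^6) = m^6*z^3 + m^6*z + 2*m^5*z^4 + 3*m^5*z^3 + 4*m^5*z^2 + m^5*z - 41*m^4*z^5 + 6*m^4*z^4 - 28*m^4*z^3 + 4*m^4*z^2 - 42*m^3*z^6 - 123*m^3*z^5 - 148*m^3*z^4 - 30*m^3*z^3 - 126*m^2*z^6 - 243*m^2*z^5 - 152*m^2*z^4 - 126*m*z^6 - 161*m*z^5 - 42*z^6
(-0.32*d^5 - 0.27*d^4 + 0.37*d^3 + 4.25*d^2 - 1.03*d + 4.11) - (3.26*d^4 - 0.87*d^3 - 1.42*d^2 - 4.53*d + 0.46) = -0.32*d^5 - 3.53*d^4 + 1.24*d^3 + 5.67*d^2 + 3.5*d + 3.65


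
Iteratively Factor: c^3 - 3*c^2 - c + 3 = (c - 1)*(c^2 - 2*c - 3) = (c - 1)*(c + 1)*(c - 3)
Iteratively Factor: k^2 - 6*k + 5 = (k - 1)*(k - 5)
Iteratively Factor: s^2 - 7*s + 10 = (s - 2)*(s - 5)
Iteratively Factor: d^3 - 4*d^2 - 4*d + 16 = (d - 2)*(d^2 - 2*d - 8) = (d - 2)*(d + 2)*(d - 4)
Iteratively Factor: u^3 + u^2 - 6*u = (u)*(u^2 + u - 6) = u*(u - 2)*(u + 3)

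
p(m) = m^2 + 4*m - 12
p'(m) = 2*m + 4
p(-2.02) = -16.00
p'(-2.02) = -0.04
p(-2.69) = -15.52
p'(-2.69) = -1.38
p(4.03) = 20.36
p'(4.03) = 12.06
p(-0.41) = -13.47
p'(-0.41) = 3.18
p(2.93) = 8.30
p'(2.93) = 9.86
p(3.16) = 10.63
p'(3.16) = 10.32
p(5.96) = 47.36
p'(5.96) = 15.92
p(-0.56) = -13.93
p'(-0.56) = 2.88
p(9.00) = 105.00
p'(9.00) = 22.00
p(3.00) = 9.00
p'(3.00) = 10.00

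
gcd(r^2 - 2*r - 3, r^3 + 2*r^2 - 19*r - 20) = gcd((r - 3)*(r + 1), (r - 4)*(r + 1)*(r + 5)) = r + 1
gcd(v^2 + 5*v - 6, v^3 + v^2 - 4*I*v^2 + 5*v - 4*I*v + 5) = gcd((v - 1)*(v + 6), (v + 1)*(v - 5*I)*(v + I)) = 1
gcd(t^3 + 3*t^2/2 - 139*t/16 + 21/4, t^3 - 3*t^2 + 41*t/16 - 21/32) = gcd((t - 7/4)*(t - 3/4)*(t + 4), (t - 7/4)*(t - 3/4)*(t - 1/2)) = t^2 - 5*t/2 + 21/16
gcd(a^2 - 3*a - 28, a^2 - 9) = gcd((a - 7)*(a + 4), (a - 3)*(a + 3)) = 1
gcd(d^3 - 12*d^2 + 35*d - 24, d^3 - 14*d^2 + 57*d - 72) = d^2 - 11*d + 24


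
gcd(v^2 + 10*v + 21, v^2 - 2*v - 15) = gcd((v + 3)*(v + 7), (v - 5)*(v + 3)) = v + 3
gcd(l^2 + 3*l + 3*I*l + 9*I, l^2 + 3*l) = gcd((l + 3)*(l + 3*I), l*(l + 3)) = l + 3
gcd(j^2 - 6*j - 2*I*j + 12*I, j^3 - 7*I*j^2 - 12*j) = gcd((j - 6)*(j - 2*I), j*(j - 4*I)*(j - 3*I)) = 1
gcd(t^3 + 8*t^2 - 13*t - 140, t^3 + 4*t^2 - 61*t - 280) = t^2 + 12*t + 35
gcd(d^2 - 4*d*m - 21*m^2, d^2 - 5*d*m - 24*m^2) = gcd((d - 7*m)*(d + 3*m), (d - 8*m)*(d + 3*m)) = d + 3*m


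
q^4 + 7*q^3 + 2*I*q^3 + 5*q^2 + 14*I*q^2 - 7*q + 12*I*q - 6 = (q + 6)*(q + I)*(-I*q + 1)*(I*q + I)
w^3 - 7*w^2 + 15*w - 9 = (w - 3)^2*(w - 1)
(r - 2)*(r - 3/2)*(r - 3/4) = r^3 - 17*r^2/4 + 45*r/8 - 9/4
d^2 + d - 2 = (d - 1)*(d + 2)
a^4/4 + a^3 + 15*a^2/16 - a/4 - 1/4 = (a/4 + 1/2)*(a - 1/2)*(a + 1/2)*(a + 2)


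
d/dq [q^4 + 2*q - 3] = 4*q^3 + 2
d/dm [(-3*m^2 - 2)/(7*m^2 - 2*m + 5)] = 2*(3*m^2 - m - 2)/(49*m^4 - 28*m^3 + 74*m^2 - 20*m + 25)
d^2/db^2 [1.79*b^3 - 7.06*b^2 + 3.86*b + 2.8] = 10.74*b - 14.12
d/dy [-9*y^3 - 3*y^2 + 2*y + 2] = -27*y^2 - 6*y + 2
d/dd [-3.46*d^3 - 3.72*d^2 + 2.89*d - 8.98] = -10.38*d^2 - 7.44*d + 2.89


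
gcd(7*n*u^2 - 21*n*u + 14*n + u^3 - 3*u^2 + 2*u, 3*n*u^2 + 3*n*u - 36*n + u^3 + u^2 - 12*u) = 1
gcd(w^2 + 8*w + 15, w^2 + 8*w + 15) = w^2 + 8*w + 15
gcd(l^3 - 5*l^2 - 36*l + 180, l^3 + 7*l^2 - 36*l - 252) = l^2 - 36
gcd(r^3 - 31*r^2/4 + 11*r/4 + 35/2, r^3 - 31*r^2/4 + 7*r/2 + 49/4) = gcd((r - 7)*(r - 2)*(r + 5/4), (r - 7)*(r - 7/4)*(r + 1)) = r - 7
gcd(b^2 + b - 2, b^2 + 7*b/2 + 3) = b + 2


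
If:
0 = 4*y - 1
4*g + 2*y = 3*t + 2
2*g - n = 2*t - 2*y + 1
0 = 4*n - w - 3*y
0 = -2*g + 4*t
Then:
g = 3/5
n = 1/10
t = 3/10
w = -7/20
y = 1/4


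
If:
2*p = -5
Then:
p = -5/2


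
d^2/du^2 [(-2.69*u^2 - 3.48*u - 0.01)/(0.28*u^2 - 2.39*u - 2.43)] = (2.22044604925031e-16*u^4 - 4.14596*u^3 - 10.98636*u^2 - 14.1666*u + 8.52537999999999)/(0.021952*u^6 - 0.562128*u^5 + 4.226628*u^4 - 3.894983*u^3 - 36.681093*u^2 - 42.338133*u - 14.348907)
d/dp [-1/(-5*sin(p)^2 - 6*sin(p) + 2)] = -2*(5*sin(p) + 3)*cos(p)/(5*sin(p)^2 + 6*sin(p) - 2)^2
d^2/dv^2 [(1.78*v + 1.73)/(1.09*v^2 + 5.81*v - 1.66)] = ((1.78*v + 1.73)*(2.18*v + 5.81)*(4.36*v + 11.62) - (11.6412*v + 24.455)*(1.09*v^2 + 5.81*v - 1.66))/(1.09*v^2 + 5.81*v - 1.66)^3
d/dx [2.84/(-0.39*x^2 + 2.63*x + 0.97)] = (2.2152*x - 7.4692)/(-0.39*x^2 + 2.63*x + 0.97)^2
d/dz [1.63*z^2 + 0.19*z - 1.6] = 3.26*z + 0.19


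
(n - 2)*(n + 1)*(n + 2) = n^3 + n^2 - 4*n - 4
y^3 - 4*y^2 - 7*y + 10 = (y - 5)*(y - 1)*(y + 2)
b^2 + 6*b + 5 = (b + 1)*(b + 5)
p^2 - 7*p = p*(p - 7)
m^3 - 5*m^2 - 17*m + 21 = (m - 7)*(m - 1)*(m + 3)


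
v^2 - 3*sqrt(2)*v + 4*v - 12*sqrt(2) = (v + 4)*(v - 3*sqrt(2))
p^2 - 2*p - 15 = (p - 5)*(p + 3)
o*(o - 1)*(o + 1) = o^3 - o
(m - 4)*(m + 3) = m^2 - m - 12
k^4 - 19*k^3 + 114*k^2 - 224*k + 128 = (k - 8)^2*(k - 2)*(k - 1)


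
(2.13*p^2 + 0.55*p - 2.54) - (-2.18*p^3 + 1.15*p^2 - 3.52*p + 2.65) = 2.18*p^3 + 0.98*p^2 + 4.07*p - 5.19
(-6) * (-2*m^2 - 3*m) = 12*m^2 + 18*m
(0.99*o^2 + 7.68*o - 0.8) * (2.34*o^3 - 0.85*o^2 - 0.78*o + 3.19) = 2.3166*o^5 + 17.1297*o^4 - 9.1722*o^3 - 2.1523*o^2 + 25.1232*o - 2.552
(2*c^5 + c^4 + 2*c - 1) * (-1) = -2*c^5 - c^4 - 2*c + 1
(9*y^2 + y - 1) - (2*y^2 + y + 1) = 7*y^2 - 2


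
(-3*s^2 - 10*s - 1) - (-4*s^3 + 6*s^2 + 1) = 4*s^3 - 9*s^2 - 10*s - 2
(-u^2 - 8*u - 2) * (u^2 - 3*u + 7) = -u^4 - 5*u^3 + 15*u^2 - 50*u - 14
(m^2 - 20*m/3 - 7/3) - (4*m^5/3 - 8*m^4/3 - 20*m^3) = -4*m^5/3 + 8*m^4/3 + 20*m^3 + m^2 - 20*m/3 - 7/3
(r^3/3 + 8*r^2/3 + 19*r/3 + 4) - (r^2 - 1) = r^3/3 + 5*r^2/3 + 19*r/3 + 5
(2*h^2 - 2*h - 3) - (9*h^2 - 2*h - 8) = 5 - 7*h^2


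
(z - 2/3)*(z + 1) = z^2 + z/3 - 2/3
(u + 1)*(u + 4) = u^2 + 5*u + 4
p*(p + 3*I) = p^2 + 3*I*p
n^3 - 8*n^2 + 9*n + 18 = (n - 6)*(n - 3)*(n + 1)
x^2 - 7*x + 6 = (x - 6)*(x - 1)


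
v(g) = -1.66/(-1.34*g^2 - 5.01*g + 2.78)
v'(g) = -1.66*(2.68*g + 5.01)/(-1.34*g^2 - 5.01*g + 2.78)^2 = (-4.4488*g - 8.3166)/(1.34*g^2 + 5.01*g - 2.78)^2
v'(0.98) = -1.09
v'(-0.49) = -0.25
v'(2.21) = -0.08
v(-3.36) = -0.37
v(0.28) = -1.30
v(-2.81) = -0.26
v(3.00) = 0.07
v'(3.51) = -0.02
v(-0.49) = -0.34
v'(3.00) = -0.04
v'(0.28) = -5.91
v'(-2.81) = 0.11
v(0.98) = 0.49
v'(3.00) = -0.04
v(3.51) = 0.05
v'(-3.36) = 0.33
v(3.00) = 0.07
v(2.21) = 0.11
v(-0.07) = -0.53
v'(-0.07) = -0.82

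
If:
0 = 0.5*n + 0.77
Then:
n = -1.54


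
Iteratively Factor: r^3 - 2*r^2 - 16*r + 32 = (r + 4)*(r^2 - 6*r + 8) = (r - 4)*(r + 4)*(r - 2)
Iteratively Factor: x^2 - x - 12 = (x + 3)*(x - 4)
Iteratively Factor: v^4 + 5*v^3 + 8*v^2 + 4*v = (v + 2)*(v^3 + 3*v^2 + 2*v) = (v + 1)*(v + 2)*(v^2 + 2*v) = v*(v + 1)*(v + 2)*(v + 2)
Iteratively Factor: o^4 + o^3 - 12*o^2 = (o)*(o^3 + o^2 - 12*o) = o^2*(o^2 + o - 12) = o^2*(o - 3)*(o + 4)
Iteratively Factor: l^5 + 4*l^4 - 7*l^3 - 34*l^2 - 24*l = (l + 4)*(l^4 - 7*l^2 - 6*l) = l*(l + 4)*(l^3 - 7*l - 6) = l*(l + 2)*(l + 4)*(l^2 - 2*l - 3) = l*(l + 1)*(l + 2)*(l + 4)*(l - 3)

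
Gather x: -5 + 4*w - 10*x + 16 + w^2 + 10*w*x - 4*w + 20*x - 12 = w^2 + x*(10*w + 10) - 1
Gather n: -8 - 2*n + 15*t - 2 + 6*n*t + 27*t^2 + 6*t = n*(6*t - 2) + 27*t^2 + 21*t - 10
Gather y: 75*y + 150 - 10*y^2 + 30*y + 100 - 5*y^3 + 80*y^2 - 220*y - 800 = -5*y^3 + 70*y^2 - 115*y - 550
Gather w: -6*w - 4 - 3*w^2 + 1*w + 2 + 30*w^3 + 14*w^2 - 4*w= 30*w^3 + 11*w^2 - 9*w - 2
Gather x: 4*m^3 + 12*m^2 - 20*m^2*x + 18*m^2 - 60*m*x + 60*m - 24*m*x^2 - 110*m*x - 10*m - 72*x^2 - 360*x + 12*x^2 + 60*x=4*m^3 + 30*m^2 + 50*m + x^2*(-24*m - 60) + x*(-20*m^2 - 170*m - 300)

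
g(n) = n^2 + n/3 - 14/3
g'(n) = 2*n + 1/3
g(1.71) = -1.17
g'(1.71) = 3.75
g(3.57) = 9.27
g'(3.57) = 7.47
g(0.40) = -4.37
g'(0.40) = 1.13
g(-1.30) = -3.41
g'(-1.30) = -2.27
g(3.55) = 9.12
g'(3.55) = 7.43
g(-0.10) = -4.69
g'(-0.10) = 0.13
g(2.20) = 0.91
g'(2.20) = 4.73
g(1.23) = -2.74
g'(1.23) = 2.79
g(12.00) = 143.33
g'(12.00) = 24.33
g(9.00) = 79.33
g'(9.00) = 18.33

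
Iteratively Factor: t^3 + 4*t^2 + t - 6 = (t - 1)*(t^2 + 5*t + 6) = (t - 1)*(t + 2)*(t + 3)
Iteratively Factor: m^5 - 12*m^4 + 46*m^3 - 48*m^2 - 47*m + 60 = (m + 1)*(m^4 - 13*m^3 + 59*m^2 - 107*m + 60) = (m - 3)*(m + 1)*(m^3 - 10*m^2 + 29*m - 20) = (m - 3)*(m - 1)*(m + 1)*(m^2 - 9*m + 20) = (m - 4)*(m - 3)*(m - 1)*(m + 1)*(m - 5)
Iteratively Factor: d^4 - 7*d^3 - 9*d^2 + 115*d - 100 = (d - 5)*(d^3 - 2*d^2 - 19*d + 20) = (d - 5)*(d + 4)*(d^2 - 6*d + 5) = (d - 5)*(d - 1)*(d + 4)*(d - 5)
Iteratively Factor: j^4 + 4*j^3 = (j + 4)*(j^3) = j*(j + 4)*(j^2) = j^2*(j + 4)*(j)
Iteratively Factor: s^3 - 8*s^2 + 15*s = (s - 3)*(s^2 - 5*s) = s*(s - 3)*(s - 5)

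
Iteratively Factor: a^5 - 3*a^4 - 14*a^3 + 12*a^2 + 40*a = (a + 2)*(a^4 - 5*a^3 - 4*a^2 + 20*a) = (a - 5)*(a + 2)*(a^3 - 4*a) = (a - 5)*(a + 2)^2*(a^2 - 2*a) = a*(a - 5)*(a + 2)^2*(a - 2)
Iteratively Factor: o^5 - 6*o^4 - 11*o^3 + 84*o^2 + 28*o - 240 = (o + 3)*(o^4 - 9*o^3 + 16*o^2 + 36*o - 80) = (o - 4)*(o + 3)*(o^3 - 5*o^2 - 4*o + 20) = (o - 4)*(o - 2)*(o + 3)*(o^2 - 3*o - 10) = (o - 4)*(o - 2)*(o + 2)*(o + 3)*(o - 5)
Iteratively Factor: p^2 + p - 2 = (p - 1)*(p + 2)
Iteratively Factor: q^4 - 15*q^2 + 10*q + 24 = (q + 1)*(q^3 - q^2 - 14*q + 24) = (q - 2)*(q + 1)*(q^2 + q - 12) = (q - 3)*(q - 2)*(q + 1)*(q + 4)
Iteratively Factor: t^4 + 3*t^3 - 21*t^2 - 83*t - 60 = (t - 5)*(t^3 + 8*t^2 + 19*t + 12) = (t - 5)*(t + 3)*(t^2 + 5*t + 4) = (t - 5)*(t + 1)*(t + 3)*(t + 4)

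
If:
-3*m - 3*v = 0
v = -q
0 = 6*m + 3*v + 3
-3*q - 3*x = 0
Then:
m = -1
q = -1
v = 1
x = 1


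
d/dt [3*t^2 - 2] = 6*t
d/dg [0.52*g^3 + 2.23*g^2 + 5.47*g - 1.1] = 1.56*g^2 + 4.46*g + 5.47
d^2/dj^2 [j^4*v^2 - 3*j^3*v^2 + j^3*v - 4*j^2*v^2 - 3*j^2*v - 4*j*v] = 2*v*(6*j^2*v - 9*j*v + 3*j - 4*v - 3)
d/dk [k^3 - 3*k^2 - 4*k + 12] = 3*k^2 - 6*k - 4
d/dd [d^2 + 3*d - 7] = 2*d + 3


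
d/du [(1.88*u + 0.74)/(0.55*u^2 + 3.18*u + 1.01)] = (1.034*u^2 + 5.9784*u - (1.1*u + 3.18)*(1.88*u + 0.74) + 1.8988)/(0.55*u^2 + 3.18*u + 1.01)^2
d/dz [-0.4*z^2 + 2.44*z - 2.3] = 2.44 - 0.8*z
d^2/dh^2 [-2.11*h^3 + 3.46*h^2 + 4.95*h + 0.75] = 6.92 - 12.66*h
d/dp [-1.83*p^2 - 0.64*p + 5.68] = -3.66*p - 0.64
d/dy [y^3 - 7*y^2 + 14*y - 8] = 3*y^2 - 14*y + 14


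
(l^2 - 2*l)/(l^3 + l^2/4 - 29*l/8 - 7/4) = 8*l/(8*l^2 + 18*l + 7)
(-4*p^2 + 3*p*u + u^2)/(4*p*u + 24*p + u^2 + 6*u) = (-p + u)/(u + 6)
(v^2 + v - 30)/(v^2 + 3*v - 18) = (v - 5)/(v - 3)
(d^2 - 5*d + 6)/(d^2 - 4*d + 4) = (d - 3)/(d - 2)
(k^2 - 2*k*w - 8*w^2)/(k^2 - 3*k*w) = (k^2 - 2*k*w - 8*w^2)/(k*(k - 3*w))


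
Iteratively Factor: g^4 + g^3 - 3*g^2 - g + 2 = (g + 1)*(g^3 - 3*g + 2) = (g - 1)*(g + 1)*(g^2 + g - 2) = (g - 1)*(g + 1)*(g + 2)*(g - 1)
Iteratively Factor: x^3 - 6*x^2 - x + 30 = (x + 2)*(x^2 - 8*x + 15) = (x - 5)*(x + 2)*(x - 3)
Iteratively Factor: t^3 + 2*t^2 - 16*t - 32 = (t + 2)*(t^2 - 16) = (t + 2)*(t + 4)*(t - 4)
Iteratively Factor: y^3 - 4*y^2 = (y)*(y^2 - 4*y) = y^2*(y - 4)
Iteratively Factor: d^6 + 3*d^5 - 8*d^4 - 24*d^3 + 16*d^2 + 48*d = (d - 2)*(d^5 + 5*d^4 + 2*d^3 - 20*d^2 - 24*d) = (d - 2)*(d + 2)*(d^4 + 3*d^3 - 4*d^2 - 12*d) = d*(d - 2)*(d + 2)*(d^3 + 3*d^2 - 4*d - 12) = d*(d - 2)*(d + 2)*(d + 3)*(d^2 - 4) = d*(d - 2)*(d + 2)^2*(d + 3)*(d - 2)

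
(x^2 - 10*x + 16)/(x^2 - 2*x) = (x - 8)/x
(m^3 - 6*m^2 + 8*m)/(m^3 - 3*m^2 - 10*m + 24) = m/(m + 3)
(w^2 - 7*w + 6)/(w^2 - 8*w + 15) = (w^2 - 7*w + 6)/(w^2 - 8*w + 15)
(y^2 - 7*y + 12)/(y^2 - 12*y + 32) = (y - 3)/(y - 8)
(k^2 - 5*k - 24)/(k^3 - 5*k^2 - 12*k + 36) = (k - 8)/(k^2 - 8*k + 12)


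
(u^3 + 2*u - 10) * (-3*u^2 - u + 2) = -3*u^5 - u^4 - 4*u^3 + 28*u^2 + 14*u - 20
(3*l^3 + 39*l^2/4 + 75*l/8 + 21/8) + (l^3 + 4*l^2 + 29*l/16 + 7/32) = 4*l^3 + 55*l^2/4 + 179*l/16 + 91/32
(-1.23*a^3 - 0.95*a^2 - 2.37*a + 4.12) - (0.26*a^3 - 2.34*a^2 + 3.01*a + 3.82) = -1.49*a^3 + 1.39*a^2 - 5.38*a + 0.3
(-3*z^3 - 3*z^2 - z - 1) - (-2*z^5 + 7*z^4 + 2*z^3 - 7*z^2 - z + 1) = 2*z^5 - 7*z^4 - 5*z^3 + 4*z^2 - 2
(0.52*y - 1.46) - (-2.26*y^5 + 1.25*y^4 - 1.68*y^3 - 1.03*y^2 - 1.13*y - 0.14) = 2.26*y^5 - 1.25*y^4 + 1.68*y^3 + 1.03*y^2 + 1.65*y - 1.32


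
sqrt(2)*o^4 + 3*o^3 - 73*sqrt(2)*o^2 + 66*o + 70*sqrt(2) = (o - 5*sqrt(2))*(o - sqrt(2))*(o + 7*sqrt(2))*(sqrt(2)*o + 1)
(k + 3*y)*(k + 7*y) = k^2 + 10*k*y + 21*y^2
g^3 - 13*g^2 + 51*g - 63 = (g - 7)*(g - 3)^2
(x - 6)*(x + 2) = x^2 - 4*x - 12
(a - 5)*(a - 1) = a^2 - 6*a + 5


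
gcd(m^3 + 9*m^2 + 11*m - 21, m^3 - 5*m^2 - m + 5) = m - 1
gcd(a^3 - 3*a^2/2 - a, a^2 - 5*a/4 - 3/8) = 1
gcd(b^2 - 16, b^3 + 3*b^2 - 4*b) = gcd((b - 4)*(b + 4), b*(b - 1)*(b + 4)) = b + 4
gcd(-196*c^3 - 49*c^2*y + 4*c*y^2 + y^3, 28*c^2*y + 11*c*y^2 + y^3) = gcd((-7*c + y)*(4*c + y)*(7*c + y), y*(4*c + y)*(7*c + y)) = 28*c^2 + 11*c*y + y^2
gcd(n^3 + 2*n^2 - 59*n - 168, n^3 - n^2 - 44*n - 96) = n^2 - 5*n - 24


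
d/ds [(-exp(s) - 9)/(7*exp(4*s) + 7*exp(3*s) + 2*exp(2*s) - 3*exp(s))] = (21*exp(4*s) + 266*exp(3*s) + 191*exp(2*s) + 36*exp(s) - 27)*exp(-s)/(49*exp(6*s) + 98*exp(5*s) + 77*exp(4*s) - 14*exp(3*s) - 38*exp(2*s) - 12*exp(s) + 9)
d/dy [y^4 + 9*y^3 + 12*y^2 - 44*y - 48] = 4*y^3 + 27*y^2 + 24*y - 44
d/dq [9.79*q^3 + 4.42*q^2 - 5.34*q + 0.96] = 29.37*q^2 + 8.84*q - 5.34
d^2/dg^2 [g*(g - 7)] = 2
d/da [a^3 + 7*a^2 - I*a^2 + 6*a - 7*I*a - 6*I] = 3*a^2 + 2*a*(7 - I) + 6 - 7*I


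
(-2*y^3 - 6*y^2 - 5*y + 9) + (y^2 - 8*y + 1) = -2*y^3 - 5*y^2 - 13*y + 10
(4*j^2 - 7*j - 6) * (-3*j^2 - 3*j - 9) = -12*j^4 + 9*j^3 + 3*j^2 + 81*j + 54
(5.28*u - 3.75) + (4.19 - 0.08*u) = 5.2*u + 0.44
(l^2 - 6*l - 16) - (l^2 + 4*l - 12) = -10*l - 4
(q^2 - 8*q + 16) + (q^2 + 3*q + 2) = 2*q^2 - 5*q + 18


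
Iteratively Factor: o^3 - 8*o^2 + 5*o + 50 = (o - 5)*(o^2 - 3*o - 10) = (o - 5)^2*(o + 2)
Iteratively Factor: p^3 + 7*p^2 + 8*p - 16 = (p - 1)*(p^2 + 8*p + 16) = (p - 1)*(p + 4)*(p + 4)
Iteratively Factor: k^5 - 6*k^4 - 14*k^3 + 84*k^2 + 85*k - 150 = (k - 5)*(k^4 - k^3 - 19*k^2 - 11*k + 30) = (k - 5)^2*(k^3 + 4*k^2 + k - 6) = (k - 5)^2*(k - 1)*(k^2 + 5*k + 6) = (k - 5)^2*(k - 1)*(k + 2)*(k + 3)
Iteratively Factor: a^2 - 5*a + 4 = (a - 1)*(a - 4)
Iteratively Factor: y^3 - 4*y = (y + 2)*(y^2 - 2*y) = y*(y + 2)*(y - 2)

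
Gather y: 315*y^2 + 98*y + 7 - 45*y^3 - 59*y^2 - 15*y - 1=-45*y^3 + 256*y^2 + 83*y + 6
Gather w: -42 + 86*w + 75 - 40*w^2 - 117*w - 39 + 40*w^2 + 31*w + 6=0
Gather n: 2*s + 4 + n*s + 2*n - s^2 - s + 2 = n*(s + 2) - s^2 + s + 6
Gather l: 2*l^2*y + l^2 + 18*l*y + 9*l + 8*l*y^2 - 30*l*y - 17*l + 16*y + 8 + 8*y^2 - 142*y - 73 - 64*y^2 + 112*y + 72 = l^2*(2*y + 1) + l*(8*y^2 - 12*y - 8) - 56*y^2 - 14*y + 7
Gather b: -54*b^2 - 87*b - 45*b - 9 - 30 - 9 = -54*b^2 - 132*b - 48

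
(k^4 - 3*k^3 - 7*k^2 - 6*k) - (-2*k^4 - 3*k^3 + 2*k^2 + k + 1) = 3*k^4 - 9*k^2 - 7*k - 1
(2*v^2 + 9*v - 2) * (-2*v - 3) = -4*v^3 - 24*v^2 - 23*v + 6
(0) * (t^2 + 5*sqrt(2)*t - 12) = 0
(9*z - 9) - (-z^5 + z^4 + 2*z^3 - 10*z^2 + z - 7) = z^5 - z^4 - 2*z^3 + 10*z^2 + 8*z - 2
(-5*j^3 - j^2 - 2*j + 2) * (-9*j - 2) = 45*j^4 + 19*j^3 + 20*j^2 - 14*j - 4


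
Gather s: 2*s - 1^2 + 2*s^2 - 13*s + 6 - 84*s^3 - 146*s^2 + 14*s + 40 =-84*s^3 - 144*s^2 + 3*s + 45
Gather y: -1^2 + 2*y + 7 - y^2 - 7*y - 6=-y^2 - 5*y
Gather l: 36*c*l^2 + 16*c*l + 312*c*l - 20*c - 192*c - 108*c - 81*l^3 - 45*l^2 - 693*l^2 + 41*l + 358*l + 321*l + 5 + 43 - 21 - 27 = -320*c - 81*l^3 + l^2*(36*c - 738) + l*(328*c + 720)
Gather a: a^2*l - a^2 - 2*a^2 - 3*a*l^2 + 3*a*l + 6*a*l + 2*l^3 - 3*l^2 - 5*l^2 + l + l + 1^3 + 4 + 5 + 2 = a^2*(l - 3) + a*(-3*l^2 + 9*l) + 2*l^3 - 8*l^2 + 2*l + 12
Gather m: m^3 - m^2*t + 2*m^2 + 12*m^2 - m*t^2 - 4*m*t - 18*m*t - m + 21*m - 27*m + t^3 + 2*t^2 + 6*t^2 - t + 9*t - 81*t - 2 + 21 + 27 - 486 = m^3 + m^2*(14 - t) + m*(-t^2 - 22*t - 7) + t^3 + 8*t^2 - 73*t - 440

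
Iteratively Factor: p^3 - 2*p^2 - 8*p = (p + 2)*(p^2 - 4*p) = (p - 4)*(p + 2)*(p)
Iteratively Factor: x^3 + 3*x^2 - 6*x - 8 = (x - 2)*(x^2 + 5*x + 4) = (x - 2)*(x + 1)*(x + 4)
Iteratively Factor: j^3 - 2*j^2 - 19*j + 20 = (j - 1)*(j^2 - j - 20) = (j - 1)*(j + 4)*(j - 5)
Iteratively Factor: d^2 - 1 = (d + 1)*(d - 1)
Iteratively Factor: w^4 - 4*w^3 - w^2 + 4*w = (w - 1)*(w^3 - 3*w^2 - 4*w) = w*(w - 1)*(w^2 - 3*w - 4) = w*(w - 1)*(w + 1)*(w - 4)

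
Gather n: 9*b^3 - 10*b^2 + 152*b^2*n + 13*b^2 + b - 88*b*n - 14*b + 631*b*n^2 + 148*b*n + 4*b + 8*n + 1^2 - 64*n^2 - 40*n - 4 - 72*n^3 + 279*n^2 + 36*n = 9*b^3 + 3*b^2 - 9*b - 72*n^3 + n^2*(631*b + 215) + n*(152*b^2 + 60*b + 4) - 3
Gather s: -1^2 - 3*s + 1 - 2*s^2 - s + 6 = -2*s^2 - 4*s + 6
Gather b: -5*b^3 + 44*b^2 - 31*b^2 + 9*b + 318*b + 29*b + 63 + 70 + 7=-5*b^3 + 13*b^2 + 356*b + 140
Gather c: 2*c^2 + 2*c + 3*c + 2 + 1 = 2*c^2 + 5*c + 3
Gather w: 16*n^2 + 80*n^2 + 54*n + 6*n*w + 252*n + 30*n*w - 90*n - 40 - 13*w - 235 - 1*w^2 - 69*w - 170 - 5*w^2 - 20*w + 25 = 96*n^2 + 216*n - 6*w^2 + w*(36*n - 102) - 420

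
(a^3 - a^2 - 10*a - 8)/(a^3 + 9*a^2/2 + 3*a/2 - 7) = 2*(a^2 - 3*a - 4)/(2*a^2 + 5*a - 7)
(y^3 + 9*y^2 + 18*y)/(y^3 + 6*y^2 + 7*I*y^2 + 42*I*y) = (y + 3)/(y + 7*I)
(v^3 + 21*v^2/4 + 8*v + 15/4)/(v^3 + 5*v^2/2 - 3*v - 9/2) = (4*v + 5)/(2*(2*v - 3))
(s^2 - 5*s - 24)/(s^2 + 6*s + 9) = (s - 8)/(s + 3)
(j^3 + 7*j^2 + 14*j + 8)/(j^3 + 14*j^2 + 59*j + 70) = (j^2 + 5*j + 4)/(j^2 + 12*j + 35)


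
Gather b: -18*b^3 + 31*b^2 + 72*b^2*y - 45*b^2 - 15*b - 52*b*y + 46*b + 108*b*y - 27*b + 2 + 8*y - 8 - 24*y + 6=-18*b^3 + b^2*(72*y - 14) + b*(56*y + 4) - 16*y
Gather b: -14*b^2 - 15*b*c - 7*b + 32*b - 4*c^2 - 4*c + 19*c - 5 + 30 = -14*b^2 + b*(25 - 15*c) - 4*c^2 + 15*c + 25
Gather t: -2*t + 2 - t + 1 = 3 - 3*t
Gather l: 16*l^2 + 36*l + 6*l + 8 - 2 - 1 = 16*l^2 + 42*l + 5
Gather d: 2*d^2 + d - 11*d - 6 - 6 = 2*d^2 - 10*d - 12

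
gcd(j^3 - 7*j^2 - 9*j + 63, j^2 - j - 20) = 1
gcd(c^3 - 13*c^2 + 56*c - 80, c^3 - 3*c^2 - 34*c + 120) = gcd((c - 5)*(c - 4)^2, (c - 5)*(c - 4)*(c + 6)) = c^2 - 9*c + 20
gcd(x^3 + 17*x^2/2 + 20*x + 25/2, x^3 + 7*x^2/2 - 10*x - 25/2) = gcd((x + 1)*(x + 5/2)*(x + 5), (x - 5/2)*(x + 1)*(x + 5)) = x^2 + 6*x + 5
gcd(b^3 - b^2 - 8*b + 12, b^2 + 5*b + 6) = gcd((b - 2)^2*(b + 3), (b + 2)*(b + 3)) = b + 3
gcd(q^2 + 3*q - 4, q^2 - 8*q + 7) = q - 1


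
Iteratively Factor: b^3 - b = (b - 1)*(b^2 + b) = b*(b - 1)*(b + 1)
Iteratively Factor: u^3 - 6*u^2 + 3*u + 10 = (u - 2)*(u^2 - 4*u - 5) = (u - 2)*(u + 1)*(u - 5)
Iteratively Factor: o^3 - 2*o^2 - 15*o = (o)*(o^2 - 2*o - 15) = o*(o + 3)*(o - 5)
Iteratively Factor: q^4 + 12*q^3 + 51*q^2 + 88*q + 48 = (q + 1)*(q^3 + 11*q^2 + 40*q + 48) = (q + 1)*(q + 4)*(q^2 + 7*q + 12) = (q + 1)*(q + 3)*(q + 4)*(q + 4)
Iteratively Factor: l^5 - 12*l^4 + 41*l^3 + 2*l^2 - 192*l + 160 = (l - 4)*(l^4 - 8*l^3 + 9*l^2 + 38*l - 40) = (l - 4)*(l + 2)*(l^3 - 10*l^2 + 29*l - 20) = (l - 4)*(l - 1)*(l + 2)*(l^2 - 9*l + 20) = (l - 5)*(l - 4)*(l - 1)*(l + 2)*(l - 4)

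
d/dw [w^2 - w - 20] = 2*w - 1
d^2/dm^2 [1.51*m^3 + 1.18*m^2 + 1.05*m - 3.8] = 9.06*m + 2.36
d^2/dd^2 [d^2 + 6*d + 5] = 2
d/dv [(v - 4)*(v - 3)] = 2*v - 7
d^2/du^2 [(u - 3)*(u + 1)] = 2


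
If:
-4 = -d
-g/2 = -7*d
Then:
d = 4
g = 56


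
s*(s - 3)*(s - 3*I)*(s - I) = s^4 - 3*s^3 - 4*I*s^3 - 3*s^2 + 12*I*s^2 + 9*s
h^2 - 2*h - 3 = (h - 3)*(h + 1)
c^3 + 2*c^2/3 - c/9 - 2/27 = (c - 1/3)*(c + 1/3)*(c + 2/3)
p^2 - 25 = (p - 5)*(p + 5)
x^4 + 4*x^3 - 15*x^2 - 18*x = x*(x - 3)*(x + 1)*(x + 6)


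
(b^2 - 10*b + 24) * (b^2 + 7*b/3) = b^4 - 23*b^3/3 + 2*b^2/3 + 56*b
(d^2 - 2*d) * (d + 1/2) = d^3 - 3*d^2/2 - d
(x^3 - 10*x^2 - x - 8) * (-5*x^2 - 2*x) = -5*x^5 + 48*x^4 + 25*x^3 + 42*x^2 + 16*x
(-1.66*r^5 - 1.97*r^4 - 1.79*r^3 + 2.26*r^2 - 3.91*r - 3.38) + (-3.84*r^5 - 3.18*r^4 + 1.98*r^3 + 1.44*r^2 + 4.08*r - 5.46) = -5.5*r^5 - 5.15*r^4 + 0.19*r^3 + 3.7*r^2 + 0.17*r - 8.84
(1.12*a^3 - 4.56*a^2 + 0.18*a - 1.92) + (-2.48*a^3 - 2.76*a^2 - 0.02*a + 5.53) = -1.36*a^3 - 7.32*a^2 + 0.16*a + 3.61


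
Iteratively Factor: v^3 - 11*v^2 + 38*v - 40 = (v - 2)*(v^2 - 9*v + 20) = (v - 5)*(v - 2)*(v - 4)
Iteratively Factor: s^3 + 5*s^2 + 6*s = (s)*(s^2 + 5*s + 6) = s*(s + 2)*(s + 3)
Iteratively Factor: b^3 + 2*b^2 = (b)*(b^2 + 2*b) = b^2*(b + 2)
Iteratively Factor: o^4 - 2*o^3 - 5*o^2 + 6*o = (o - 1)*(o^3 - o^2 - 6*o) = (o - 1)*(o + 2)*(o^2 - 3*o) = o*(o - 1)*(o + 2)*(o - 3)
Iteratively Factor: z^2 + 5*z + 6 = (z + 2)*(z + 3)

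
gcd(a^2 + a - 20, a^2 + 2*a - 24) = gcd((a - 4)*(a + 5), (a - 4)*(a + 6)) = a - 4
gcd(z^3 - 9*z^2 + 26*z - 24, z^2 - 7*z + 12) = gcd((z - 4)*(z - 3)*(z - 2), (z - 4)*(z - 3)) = z^2 - 7*z + 12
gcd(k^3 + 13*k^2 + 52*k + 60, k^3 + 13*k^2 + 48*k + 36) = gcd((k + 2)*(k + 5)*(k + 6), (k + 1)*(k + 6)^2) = k + 6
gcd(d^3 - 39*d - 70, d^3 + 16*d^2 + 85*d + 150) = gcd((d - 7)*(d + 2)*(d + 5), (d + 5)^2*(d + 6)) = d + 5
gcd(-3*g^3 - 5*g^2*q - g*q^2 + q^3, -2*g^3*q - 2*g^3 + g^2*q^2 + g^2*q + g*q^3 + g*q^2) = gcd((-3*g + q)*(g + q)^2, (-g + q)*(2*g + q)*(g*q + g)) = 1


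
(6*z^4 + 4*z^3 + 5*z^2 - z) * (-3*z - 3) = -18*z^5 - 30*z^4 - 27*z^3 - 12*z^2 + 3*z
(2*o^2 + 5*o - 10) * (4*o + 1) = 8*o^3 + 22*o^2 - 35*o - 10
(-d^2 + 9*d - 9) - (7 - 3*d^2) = 2*d^2 + 9*d - 16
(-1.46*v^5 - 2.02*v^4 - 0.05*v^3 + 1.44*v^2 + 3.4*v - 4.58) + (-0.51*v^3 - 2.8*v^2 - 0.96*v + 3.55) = -1.46*v^5 - 2.02*v^4 - 0.56*v^3 - 1.36*v^2 + 2.44*v - 1.03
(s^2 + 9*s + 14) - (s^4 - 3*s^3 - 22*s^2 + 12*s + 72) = -s^4 + 3*s^3 + 23*s^2 - 3*s - 58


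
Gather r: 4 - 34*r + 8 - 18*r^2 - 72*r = -18*r^2 - 106*r + 12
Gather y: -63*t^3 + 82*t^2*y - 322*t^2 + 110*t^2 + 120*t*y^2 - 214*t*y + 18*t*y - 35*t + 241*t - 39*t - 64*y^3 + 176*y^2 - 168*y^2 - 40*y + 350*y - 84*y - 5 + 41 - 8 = -63*t^3 - 212*t^2 + 167*t - 64*y^3 + y^2*(120*t + 8) + y*(82*t^2 - 196*t + 226) + 28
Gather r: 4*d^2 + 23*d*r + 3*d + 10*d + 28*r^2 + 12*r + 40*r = 4*d^2 + 13*d + 28*r^2 + r*(23*d + 52)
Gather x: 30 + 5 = 35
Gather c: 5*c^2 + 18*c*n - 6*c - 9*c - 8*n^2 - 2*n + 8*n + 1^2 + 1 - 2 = 5*c^2 + c*(18*n - 15) - 8*n^2 + 6*n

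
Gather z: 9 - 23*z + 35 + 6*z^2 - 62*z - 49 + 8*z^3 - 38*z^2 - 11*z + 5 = 8*z^3 - 32*z^2 - 96*z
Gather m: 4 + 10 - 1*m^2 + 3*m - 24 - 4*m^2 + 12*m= -5*m^2 + 15*m - 10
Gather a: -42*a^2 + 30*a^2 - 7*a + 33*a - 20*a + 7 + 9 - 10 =-12*a^2 + 6*a + 6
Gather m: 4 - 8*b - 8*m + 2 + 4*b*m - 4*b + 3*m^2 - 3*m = -12*b + 3*m^2 + m*(4*b - 11) + 6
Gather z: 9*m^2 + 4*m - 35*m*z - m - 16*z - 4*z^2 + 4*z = 9*m^2 + 3*m - 4*z^2 + z*(-35*m - 12)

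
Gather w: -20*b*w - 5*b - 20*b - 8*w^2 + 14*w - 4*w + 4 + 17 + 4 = -25*b - 8*w^2 + w*(10 - 20*b) + 25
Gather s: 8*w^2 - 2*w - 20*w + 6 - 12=8*w^2 - 22*w - 6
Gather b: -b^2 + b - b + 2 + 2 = 4 - b^2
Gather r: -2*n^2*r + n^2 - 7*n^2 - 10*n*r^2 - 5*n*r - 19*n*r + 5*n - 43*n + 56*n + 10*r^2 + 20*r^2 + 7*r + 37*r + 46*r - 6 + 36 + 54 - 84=-6*n^2 + 18*n + r^2*(30 - 10*n) + r*(-2*n^2 - 24*n + 90)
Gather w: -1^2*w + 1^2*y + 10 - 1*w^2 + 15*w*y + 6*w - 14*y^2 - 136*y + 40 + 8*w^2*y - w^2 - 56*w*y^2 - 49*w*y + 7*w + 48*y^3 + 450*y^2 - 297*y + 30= w^2*(8*y - 2) + w*(-56*y^2 - 34*y + 12) + 48*y^3 + 436*y^2 - 432*y + 80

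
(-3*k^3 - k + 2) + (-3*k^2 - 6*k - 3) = -3*k^3 - 3*k^2 - 7*k - 1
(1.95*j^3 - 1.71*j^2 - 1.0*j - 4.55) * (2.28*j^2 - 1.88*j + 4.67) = 4.446*j^5 - 7.5648*j^4 + 10.0413*j^3 - 16.4797*j^2 + 3.884*j - 21.2485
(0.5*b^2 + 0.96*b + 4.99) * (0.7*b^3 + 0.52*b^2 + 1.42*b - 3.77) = 0.35*b^5 + 0.932*b^4 + 4.7022*b^3 + 2.073*b^2 + 3.4666*b - 18.8123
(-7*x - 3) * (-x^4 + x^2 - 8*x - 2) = 7*x^5 + 3*x^4 - 7*x^3 + 53*x^2 + 38*x + 6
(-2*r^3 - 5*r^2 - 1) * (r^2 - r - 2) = -2*r^5 - 3*r^4 + 9*r^3 + 9*r^2 + r + 2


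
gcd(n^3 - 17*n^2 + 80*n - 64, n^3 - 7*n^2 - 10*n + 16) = n^2 - 9*n + 8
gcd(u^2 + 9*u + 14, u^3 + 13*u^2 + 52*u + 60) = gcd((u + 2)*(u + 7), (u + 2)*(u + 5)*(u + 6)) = u + 2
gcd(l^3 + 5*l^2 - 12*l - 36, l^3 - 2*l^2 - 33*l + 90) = l^2 + 3*l - 18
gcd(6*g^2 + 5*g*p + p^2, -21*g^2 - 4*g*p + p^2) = 3*g + p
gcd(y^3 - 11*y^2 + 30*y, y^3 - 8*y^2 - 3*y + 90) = y^2 - 11*y + 30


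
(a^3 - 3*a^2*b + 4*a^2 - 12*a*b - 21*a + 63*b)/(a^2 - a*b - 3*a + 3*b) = (a^2 - 3*a*b + 7*a - 21*b)/(a - b)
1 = 1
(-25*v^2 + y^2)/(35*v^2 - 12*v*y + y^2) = (5*v + y)/(-7*v + y)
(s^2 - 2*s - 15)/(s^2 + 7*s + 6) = (s^2 - 2*s - 15)/(s^2 + 7*s + 6)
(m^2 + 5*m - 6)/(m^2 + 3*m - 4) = (m + 6)/(m + 4)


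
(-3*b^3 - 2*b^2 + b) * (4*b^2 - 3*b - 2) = -12*b^5 + b^4 + 16*b^3 + b^2 - 2*b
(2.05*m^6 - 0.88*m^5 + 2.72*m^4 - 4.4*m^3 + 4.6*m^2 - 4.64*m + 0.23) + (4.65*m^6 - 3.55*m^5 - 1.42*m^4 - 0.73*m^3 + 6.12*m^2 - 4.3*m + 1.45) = 6.7*m^6 - 4.43*m^5 + 1.3*m^4 - 5.13*m^3 + 10.72*m^2 - 8.94*m + 1.68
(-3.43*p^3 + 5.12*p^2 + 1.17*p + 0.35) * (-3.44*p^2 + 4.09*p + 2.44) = 11.7992*p^5 - 31.6415*p^4 + 8.5468*p^3 + 16.0741*p^2 + 4.2863*p + 0.854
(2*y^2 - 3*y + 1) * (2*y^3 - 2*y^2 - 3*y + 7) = 4*y^5 - 10*y^4 + 2*y^3 + 21*y^2 - 24*y + 7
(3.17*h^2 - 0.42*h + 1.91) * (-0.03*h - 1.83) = -0.0951*h^3 - 5.7885*h^2 + 0.7113*h - 3.4953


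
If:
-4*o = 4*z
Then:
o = -z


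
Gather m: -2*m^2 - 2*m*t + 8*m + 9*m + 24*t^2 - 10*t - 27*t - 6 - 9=-2*m^2 + m*(17 - 2*t) + 24*t^2 - 37*t - 15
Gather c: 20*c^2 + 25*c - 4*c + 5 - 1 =20*c^2 + 21*c + 4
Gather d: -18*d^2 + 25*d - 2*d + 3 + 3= -18*d^2 + 23*d + 6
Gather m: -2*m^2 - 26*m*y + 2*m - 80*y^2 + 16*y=-2*m^2 + m*(2 - 26*y) - 80*y^2 + 16*y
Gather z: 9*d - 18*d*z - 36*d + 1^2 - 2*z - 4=-27*d + z*(-18*d - 2) - 3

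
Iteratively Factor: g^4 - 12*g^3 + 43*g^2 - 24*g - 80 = (g - 4)*(g^3 - 8*g^2 + 11*g + 20) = (g - 4)*(g + 1)*(g^2 - 9*g + 20) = (g - 4)^2*(g + 1)*(g - 5)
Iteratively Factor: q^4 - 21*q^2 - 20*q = (q + 1)*(q^3 - q^2 - 20*q) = (q + 1)*(q + 4)*(q^2 - 5*q) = q*(q + 1)*(q + 4)*(q - 5)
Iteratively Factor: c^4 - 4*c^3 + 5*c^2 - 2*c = (c)*(c^3 - 4*c^2 + 5*c - 2) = c*(c - 1)*(c^2 - 3*c + 2) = c*(c - 1)^2*(c - 2)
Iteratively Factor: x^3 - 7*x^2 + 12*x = (x)*(x^2 - 7*x + 12) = x*(x - 4)*(x - 3)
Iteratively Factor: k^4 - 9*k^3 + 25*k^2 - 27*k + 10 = (k - 2)*(k^3 - 7*k^2 + 11*k - 5) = (k - 2)*(k - 1)*(k^2 - 6*k + 5) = (k - 2)*(k - 1)^2*(k - 5)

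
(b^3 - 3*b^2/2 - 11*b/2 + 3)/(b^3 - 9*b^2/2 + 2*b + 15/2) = (2*b^2 + 3*b - 2)/(2*b^2 - 3*b - 5)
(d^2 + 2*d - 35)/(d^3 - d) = (d^2 + 2*d - 35)/(d^3 - d)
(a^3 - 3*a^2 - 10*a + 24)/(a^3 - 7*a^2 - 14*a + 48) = (a - 4)/(a - 8)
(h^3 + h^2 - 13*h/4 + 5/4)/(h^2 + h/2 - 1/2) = (2*h^2 + 3*h - 5)/(2*(h + 1))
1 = 1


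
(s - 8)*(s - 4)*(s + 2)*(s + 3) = s^4 - 7*s^3 - 22*s^2 + 88*s + 192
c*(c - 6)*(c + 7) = c^3 + c^2 - 42*c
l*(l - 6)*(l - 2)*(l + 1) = l^4 - 7*l^3 + 4*l^2 + 12*l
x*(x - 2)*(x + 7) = x^3 + 5*x^2 - 14*x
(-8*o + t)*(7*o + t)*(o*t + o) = -56*o^3*t - 56*o^3 - o^2*t^2 - o^2*t + o*t^3 + o*t^2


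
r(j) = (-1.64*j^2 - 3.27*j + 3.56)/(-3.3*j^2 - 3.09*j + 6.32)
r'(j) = (-3.28*j - 3.27)/(-3.3*j^2 - 3.09*j + 6.32) + (6.6*j + 3.09)*(-1.64*j^2 - 3.27*j + 3.56)/(-3.3*j^2 - 3.09*j + 6.32)^2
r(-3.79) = 0.26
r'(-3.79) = -0.12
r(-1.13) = 0.92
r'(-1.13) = -0.64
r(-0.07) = 0.58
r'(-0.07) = -0.23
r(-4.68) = 0.33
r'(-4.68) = -0.06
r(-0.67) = 0.73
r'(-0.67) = -0.30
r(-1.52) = 1.40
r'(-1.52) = -2.35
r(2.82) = 0.65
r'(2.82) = -0.06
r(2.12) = 0.71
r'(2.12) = -0.13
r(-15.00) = 0.46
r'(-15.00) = -0.00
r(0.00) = 0.56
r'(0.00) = -0.24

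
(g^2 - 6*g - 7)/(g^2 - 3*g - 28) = (g + 1)/(g + 4)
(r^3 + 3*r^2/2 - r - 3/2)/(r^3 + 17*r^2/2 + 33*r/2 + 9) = (r - 1)/(r + 6)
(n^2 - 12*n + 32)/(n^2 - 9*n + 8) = (n - 4)/(n - 1)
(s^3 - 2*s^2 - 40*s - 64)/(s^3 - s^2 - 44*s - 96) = (s + 2)/(s + 3)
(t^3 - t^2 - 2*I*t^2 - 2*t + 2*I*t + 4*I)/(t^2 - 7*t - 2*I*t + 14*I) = (t^2 - t - 2)/(t - 7)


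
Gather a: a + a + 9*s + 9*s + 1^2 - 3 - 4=2*a + 18*s - 6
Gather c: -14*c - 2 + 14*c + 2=0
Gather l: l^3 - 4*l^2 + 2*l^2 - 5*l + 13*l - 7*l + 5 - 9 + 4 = l^3 - 2*l^2 + l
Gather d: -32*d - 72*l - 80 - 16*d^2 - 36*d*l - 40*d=-16*d^2 + d*(-36*l - 72) - 72*l - 80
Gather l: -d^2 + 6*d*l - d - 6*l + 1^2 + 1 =-d^2 - d + l*(6*d - 6) + 2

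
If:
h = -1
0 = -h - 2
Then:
No Solution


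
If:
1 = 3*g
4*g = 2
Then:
No Solution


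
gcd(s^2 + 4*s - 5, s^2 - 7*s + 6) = s - 1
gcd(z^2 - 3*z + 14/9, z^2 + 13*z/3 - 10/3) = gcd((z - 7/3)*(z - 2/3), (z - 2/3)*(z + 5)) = z - 2/3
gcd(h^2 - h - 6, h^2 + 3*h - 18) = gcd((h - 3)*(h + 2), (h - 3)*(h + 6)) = h - 3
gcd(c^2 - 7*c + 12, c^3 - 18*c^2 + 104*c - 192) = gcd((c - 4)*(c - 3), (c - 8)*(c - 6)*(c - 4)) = c - 4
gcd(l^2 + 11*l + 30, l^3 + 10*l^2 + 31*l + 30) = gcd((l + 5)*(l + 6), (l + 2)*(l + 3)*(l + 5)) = l + 5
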